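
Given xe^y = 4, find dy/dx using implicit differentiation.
Apply d/dx to both sides, remembering that y depends on x. Each occurrence of y therefore brings in a y' = dy/dx via the chain rule.

With F(x, y) equal to the left-hand side minus the right, differentiate F term by term:
  d/dx[x·e^(y)] = x·y'·e^(y) + e^(y)
  d/dx[-4] = 0
Adding these up, d/dx[F] = 0 becomes
  (e^(y)) + (x·e^(y))·y' = 0,
so isolating y',
  dy/dx = -(e^(y))/(x·e^(y)) = -1/x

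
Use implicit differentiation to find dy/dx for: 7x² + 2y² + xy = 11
Apply d/dx to both sides, remembering that y depends on x. Each occurrence of y therefore brings in a y' = dy/dx via the chain rule.

With F(x, y) equal to the left-hand side minus the right, differentiate F term by term:
  d/dx[7x^2] = 14x
  d/dx[xy] = x·y' + y
  d/dx[2y^2] = 4y·y'
  d/dx[-11] = 0
Adding these up, d/dx[F] = 0 becomes
  (14x + y) + (x + 4y)·y' = 0,
so isolating y',
  dy/dx = -(14x + y)/(x + 4y) = (-14x - y)/(x + 4y)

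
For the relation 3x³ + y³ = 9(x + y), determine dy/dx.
Apply d/dx to both sides, remembering that y depends on x. Each occurrence of y therefore brings in a y' = dy/dx via the chain rule.

With F(x, y) equal to the left-hand side minus the right, differentiate F term by term:
  d/dx[3x^3] = 9x^2
  d/dx[-9x] = -9
  d/dx[y^3] = 3y^2·y'
  d/dx[-9y] = -9·y'
Adding these up, d/dx[F] = 0 becomes
  (9x^2 - 9) + (3y^2 - 9)·y' = 0,
so isolating y',
  dy/dx = -(9x^2 - 9)/(3y^2 - 9) = 3(1 - x^2)/(y^2 - 3)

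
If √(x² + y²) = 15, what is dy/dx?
Apply d/dx to both sides, remembering that y depends on x. Each occurrence of y therefore brings in a y' = dy/dx via the chain rule.

With F(x, y) equal to the left-hand side minus the right, differentiate F term by term:
  d/dx[√(x^2 + y^2)] = (x + y·y')/√(x^2 + y^2)
  d/dx[-15] = 0
Adding these up, d/dx[F] = 0 becomes
  (x/√(x^2 + y^2)) + (y/√(x^2 + y^2))·y' = 0,
so isolating y',
  dy/dx = -(x/√(x^2 + y^2))/(y/√(x^2 + y^2)) = -x/y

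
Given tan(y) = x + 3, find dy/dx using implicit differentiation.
Take d/dx of both sides. Since y is implicitly a function of x, the chain rule attaches a y' = dy/dx factor whenever we differentiate through y.

Set F(x, y) = (left side) − (right side), so the curve is F = 0. Differentiating each term of F:
  d/dx[-x] = -1
  d/dx[tan(y)] = y'(tan(y)^2 + 1)
  d/dx[-3] = 0

Collecting, the y'-free part is the partial derivative in x and the y' coefficient is the partial derivative in y:
  ∂F/∂x = -1
  ∂F/∂y = tan(y)^2 + 1

so d/dx[F(x, y(x))] = ∂F/∂x + (∂F/∂y)·y' = 0. Rearranging,
  dy/dx = -(∂F/∂x)/(∂F/∂y) = -(-1)/(tan(y)^2 + 1) = cos(y)^2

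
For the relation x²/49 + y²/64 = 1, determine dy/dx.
Apply d/dx to both sides, remembering that y depends on x. Each occurrence of y therefore brings in a y' = dy/dx via the chain rule.

With F(x, y) equal to the left-hand side minus the right, differentiate F term by term:
  d/dx[x^2/49] = 2x/49
  d/dx[y^2/64] = y·y'/32
  d/dx[-1] = 0
Adding these up, d/dx[F] = 0 becomes
  (2x/49) + (y/32)·y' = 0,
so isolating y',
  dy/dx = -(2x/49)/(y/32) = -64x/(49y)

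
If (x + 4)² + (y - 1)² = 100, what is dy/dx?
Apply d/dx to both sides, remembering that y depends on x. Each occurrence of y therefore brings in a y' = dy/dx via the chain rule.

With F(x, y) equal to the left-hand side minus the right, differentiate F term by term:
  d/dx[(x + 4)^2] = 2x + 8
  d/dx[(y - 1)^2] = 2·y'(y - 1)
  d/dx[-100] = 0
Adding these up, d/dx[F] = 0 becomes
  (2x + 8) + (2y - 2)·y' = 0,
so isolating y',
  dy/dx = -(2x + 8)/(2y - 2) = (-x - 4)/(y - 1)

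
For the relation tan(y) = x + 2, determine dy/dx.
Take d/dx of both sides. Since y is implicitly a function of x, the chain rule attaches a y' = dy/dx factor whenever we differentiate through y.

Set F(x, y) = (left side) − (right side), so the curve is F = 0. Differentiating each term of F:
  d/dx[-x] = -1
  d/dx[tan(y)] = y'(tan(y)^2 + 1)
  d/dx[-2] = 0

Collecting, the y'-free part is the partial derivative in x and the y' coefficient is the partial derivative in y:
  ∂F/∂x = -1
  ∂F/∂y = tan(y)^2 + 1

so d/dx[F(x, y(x))] = ∂F/∂x + (∂F/∂y)·y' = 0. Rearranging,
  dy/dx = -(∂F/∂x)/(∂F/∂y) = -(-1)/(tan(y)^2 + 1) = cos(y)^2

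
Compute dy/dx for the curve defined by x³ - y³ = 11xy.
Take d/dx of both sides. Since y is implicitly a function of x, the chain rule attaches a y' = dy/dx factor whenever we differentiate through y.

Set F(x, y) = (left side) − (right side), so the curve is F = 0. Differentiating each term of F:
  d/dx[x^3] = 3x^2
  d/dx[-11xy] = -11x·y' - 11y
  d/dx[-y^3] = -3y^2·y'

Collecting, the y'-free part is the partial derivative in x and the y' coefficient is the partial derivative in y:
  ∂F/∂x = 3x^2 - 11y
  ∂F/∂y = -11x - 3y^2

so d/dx[F(x, y(x))] = ∂F/∂x + (∂F/∂y)·y' = 0. Rearranging,
  dy/dx = -(∂F/∂x)/(∂F/∂y) = -(3x^2 - 11y)/(-11x - 3y^2) = (3x^2 - 11y)/(11x + 3y^2)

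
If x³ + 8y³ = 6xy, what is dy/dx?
Take d/dx of both sides. Since y is implicitly a function of x, the chain rule attaches a y' = dy/dx factor whenever we differentiate through y.

Set F(x, y) = (left side) − (right side), so the curve is F = 0. Differentiating each term of F:
  d/dx[x^3] = 3x^2
  d/dx[-6xy] = -6x·y' - 6y
  d/dx[8y^3] = 24y^2·y'

Collecting, the y'-free part is the partial derivative in x and the y' coefficient is the partial derivative in y:
  ∂F/∂x = 3x^2 - 6y
  ∂F/∂y = -6x + 24y^2

so d/dx[F(x, y(x))] = ∂F/∂x + (∂F/∂y)·y' = 0. Rearranging,
  dy/dx = -(∂F/∂x)/(∂F/∂y) = -(3x^2 - 6y)/(-6x + 24y^2) = (x^2/2 - y)/(x - 4y^2)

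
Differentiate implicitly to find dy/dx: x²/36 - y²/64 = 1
Apply d/dx to both sides, remembering that y depends on x. Each occurrence of y therefore brings in a y' = dy/dx via the chain rule.

With F(x, y) equal to the left-hand side minus the right, differentiate F term by term:
  d/dx[x^2/36] = x/18
  d/dx[-y^2/64] = -y·y'/32
  d/dx[-1] = 0
Adding these up, d/dx[F] = 0 becomes
  (x/18) + (-y/32)·y' = 0,
so isolating y',
  dy/dx = -(x/18)/(-y/32) = 16x/(9y)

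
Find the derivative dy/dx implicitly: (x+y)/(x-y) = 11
Differentiate the relation implicitly: treat y = y(x) and apply the chain rule, so every y-derivative picks up a y' = dy/dx factor.

With everything moved to the left-hand side, differentiate term by term:
  d/dx[(x + y)/(x - y)] = (y' + 1)/(x - y) + (x + y)(y' - 1)/(x - y)^2
  d/dx[-11] = 0

Separating the contributions that come from x directly and those that come through y:
  without y':      1/(x - y) - (x + y)/(x - y)^2
  multiplying y':  1/(x - y) + (x + y)/(x - y)^2

so (1/(x - y) - (x + y)/(x - y)^2) + (1/(x - y) + (x + y)/(x - y)^2)·y' = 0, and therefore
  dy/dx = -(1/(x - y) - (x + y)/(x - y)^2)/(1/(x - y) + (x + y)/(x - y)^2)
        = -(-2y/(x - y)^2)/(2x/(x - y)^2) = y/x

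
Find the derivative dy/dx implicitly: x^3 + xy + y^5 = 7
Differentiate the relation implicitly: treat y = y(x) and apply the chain rule, so every y-derivative picks up a y' = dy/dx factor.

With everything moved to the left-hand side, differentiate term by term:
  d/dx[x^3] = 3x^2
  d/dx[xy] = x·y' + y
  d/dx[y^5] = 5y^4·y'
  d/dx[-7] = 0

Separating the contributions that come from x directly and those that come through y:
  without y':      3x^2 + y
  multiplying y':  x + 5y^4

so (3x^2 + y) + (x + 5y^4)·y' = 0, and therefore
  dy/dx = -(3x^2 + y)/(x + 5y^4) = (-3x^2 - y)/(x + 5y^4)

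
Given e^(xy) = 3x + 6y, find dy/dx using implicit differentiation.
Apply d/dx to both sides, remembering that y depends on x. Each occurrence of y therefore brings in a y' = dy/dx via the chain rule.

With F(x, y) equal to the left-hand side minus the right, differentiate F term by term:
  d/dx[-3x] = -3
  d/dx[-6y] = -6·y'
  d/dx[e^(xy)] = (x·y' + y)·e^(xy)
Adding these up, d/dx[F] = 0 becomes
  (y·e^(xy) - 3) + (x·e^(xy) - 6)·y' = 0,
so isolating y',
  dy/dx = -(y·e^(xy) - 3)/(x·e^(xy) - 6) = (-y·e^(xy) + 3)/(x·e^(xy) - 6)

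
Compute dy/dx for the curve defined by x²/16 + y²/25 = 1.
Take d/dx of both sides. Since y is implicitly a function of x, the chain rule attaches a y' = dy/dx factor whenever we differentiate through y.

Set F(x, y) = (left side) − (right side), so the curve is F = 0. Differentiating each term of F:
  d/dx[x^2/16] = x/8
  d/dx[y^2/25] = 2y·y'/25
  d/dx[-1] = 0

Collecting, the y'-free part is the partial derivative in x and the y' coefficient is the partial derivative in y:
  ∂F/∂x = x/8
  ∂F/∂y = 2y/25

so d/dx[F(x, y(x))] = ∂F/∂x + (∂F/∂y)·y' = 0. Rearranging,
  dy/dx = -(∂F/∂x)/(∂F/∂y) = -(x/8)/(2y/25) = -25x/(16y)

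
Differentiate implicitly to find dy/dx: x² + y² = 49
Differentiate the relation implicitly: treat y = y(x) and apply the chain rule, so every y-derivative picks up a y' = dy/dx factor.

With everything moved to the left-hand side, differentiate term by term:
  d/dx[x^2] = 2x
  d/dx[y^2] = 2y·y'
  d/dx[-49] = 0

Separating the contributions that come from x directly and those that come through y:
  without y':      2x
  multiplying y':  2y

so (2x) + (2y)·y' = 0, and therefore
  dy/dx = -(2x)/(2y) = -x/y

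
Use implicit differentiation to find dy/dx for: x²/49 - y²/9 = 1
Differentiate the relation implicitly: treat y = y(x) and apply the chain rule, so every y-derivative picks up a y' = dy/dx factor.

With everything moved to the left-hand side, differentiate term by term:
  d/dx[x^2/49] = 2x/49
  d/dx[-y^2/9] = -2y·y'/9
  d/dx[-1] = 0

Separating the contributions that come from x directly and those that come through y:
  without y':      2x/49
  multiplying y':  -2y/9

so (2x/49) + (-2y/9)·y' = 0, and therefore
  dy/dx = -(2x/49)/(-2y/9) = 9x/(49y)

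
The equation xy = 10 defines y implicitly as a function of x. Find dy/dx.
Apply d/dx to both sides, remembering that y depends on x. Each occurrence of y therefore brings in a y' = dy/dx via the chain rule.

With F(x, y) equal to the left-hand side minus the right, differentiate F term by term:
  d/dx[xy] = x·y' + y
  d/dx[-10] = 0
Adding these up, d/dx[F] = 0 becomes
  (y) + (x)·y' = 0,
so isolating y',
  dy/dx = -(y)/(x) = -y/x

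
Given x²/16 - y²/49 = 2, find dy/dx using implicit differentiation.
Apply d/dx to both sides, remembering that y depends on x. Each occurrence of y therefore brings in a y' = dy/dx via the chain rule.

With F(x, y) equal to the left-hand side minus the right, differentiate F term by term:
  d/dx[x^2/16] = x/8
  d/dx[-y^2/49] = -2y·y'/49
  d/dx[-2] = 0
Adding these up, d/dx[F] = 0 becomes
  (x/8) + (-2y/49)·y' = 0,
so isolating y',
  dy/dx = -(x/8)/(-2y/49) = 49x/(16y)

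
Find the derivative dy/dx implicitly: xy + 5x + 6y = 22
Apply d/dx to both sides, remembering that y depends on x. Each occurrence of y therefore brings in a y' = dy/dx via the chain rule.

With F(x, y) equal to the left-hand side minus the right, differentiate F term by term:
  d/dx[xy] = x·y' + y
  d/dx[5x] = 5
  d/dx[6y] = 6·y'
  d/dx[-22] = 0
Adding these up, d/dx[F] = 0 becomes
  (y + 5) + (x + 6)·y' = 0,
so isolating y',
  dy/dx = -(y + 5)/(x + 6) = (-y - 5)/(x + 6)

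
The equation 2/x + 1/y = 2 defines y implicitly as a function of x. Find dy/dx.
Apply d/dx to both sides, remembering that y depends on x. Each occurrence of y therefore brings in a y' = dy/dx via the chain rule.

With F(x, y) equal to the left-hand side minus the right, differentiate F term by term:
  d/dx[1/y] = -y'/y^2
  d/dx[2/x] = -2/x^2
  d/dx[-2] = 0
Adding these up, d/dx[F] = 0 becomes
  (-2/x^2) + (-1/y^2)·y' = 0,
so isolating y',
  dy/dx = -(-2/x^2)/(-1/y^2) = -2y^2/x^2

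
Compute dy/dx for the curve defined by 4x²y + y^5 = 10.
Differentiate both sides with respect to x, treating y as y(x). By the chain rule, any term containing y contributes a factor of y' = dy/dx when we differentiate it.

Move every term to one side and write the relation as F(x, y) = 0. Term by term,
  d/dx[4x^2y] = 4x^2·y' + 8xy
  d/dx[y^5] = 5y^4·y'
  d/dx[-10] = 0

The pieces without y' make up ∂F/∂x and the coefficient of y' is ∂F/∂y:
  ∂F/∂x = 8xy,
  ∂F/∂y = 4x^2 + 5y^4.

Since d/dx[F] = ∂F/∂x + (∂F/∂y)·y' = 0, solve for y':
  (∂F/∂y)·y' = -∂F/∂x
  dy/dx = -(∂F/∂x)/(∂F/∂y) = -(8xy)/(4x^2 + 5y^4) = -8xy/(4x^2 + 5y^4)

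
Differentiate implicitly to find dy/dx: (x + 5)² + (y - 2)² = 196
Differentiate the relation implicitly: treat y = y(x) and apply the chain rule, so every y-derivative picks up a y' = dy/dx factor.

With everything moved to the left-hand side, differentiate term by term:
  d/dx[(x + 5)^2] = 2x + 10
  d/dx[(y - 2)^2] = 2·y'(y - 2)
  d/dx[-196] = 0

Separating the contributions that come from x directly and those that come through y:
  without y':      2x + 10
  multiplying y':  2y - 4

so (2x + 10) + (2y - 4)·y' = 0, and therefore
  dy/dx = -(2x + 10)/(2y - 4) = (-x - 5)/(y - 2)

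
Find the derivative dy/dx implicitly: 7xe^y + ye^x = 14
Apply d/dx to both sides, remembering that y depends on x. Each occurrence of y therefore brings in a y' = dy/dx via the chain rule.

With F(x, y) equal to the left-hand side minus the right, differentiate F term by term:
  d/dx[7x·e^(y)] = 7x·y'·e^(y) + 7e^(y)
  d/dx[y·e^(x)] = y·e^(x) + y'·e^(x)
  d/dx[-14] = 0
Adding these up, d/dx[F] = 0 becomes
  (y·e^(x) + 7e^(y)) + (7x·e^(y) + e^(x))·y' = 0,
so isolating y',
  dy/dx = -(y·e^(x) + 7e^(y))/(7x·e^(y) + e^(x)) = (-y·e^(x) - 7e^(y))/(7x·e^(y) + e^(x))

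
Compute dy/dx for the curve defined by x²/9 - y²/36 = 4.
Apply d/dx to both sides, remembering that y depends on x. Each occurrence of y therefore brings in a y' = dy/dx via the chain rule.

With F(x, y) equal to the left-hand side minus the right, differentiate F term by term:
  d/dx[x^2/9] = 2x/9
  d/dx[-y^2/36] = -y·y'/18
  d/dx[-4] = 0
Adding these up, d/dx[F] = 0 becomes
  (2x/9) + (-y/18)·y' = 0,
so isolating y',
  dy/dx = -(2x/9)/(-y/18) = 4x/y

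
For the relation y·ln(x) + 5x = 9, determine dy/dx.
Apply d/dx to both sides, remembering that y depends on x. Each occurrence of y therefore brings in a y' = dy/dx via the chain rule.

With F(x, y) equal to the left-hand side minus the right, differentiate F term by term:
  d/dx[5x] = 5
  d/dx[y·ln(x)] = y'·ln(x) + y/x
  d/dx[-9] = 0
Adding these up, d/dx[F] = 0 becomes
  (5 + y/x) + (ln(x))·y' = 0,
so isolating y',
  dy/dx = -(5 + y/x)/(ln(x))
        = -((5x + y)/x)/(ln(x)) = (-5x - y)/(x·ln(x))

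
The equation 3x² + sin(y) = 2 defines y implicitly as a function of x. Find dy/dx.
Apply d/dx to both sides, remembering that y depends on x. Each occurrence of y therefore brings in a y' = dy/dx via the chain rule.

With F(x, y) equal to the left-hand side minus the right, differentiate F term by term:
  d/dx[3x^2] = 6x
  d/dx[sin(y)] = y'·cos(y)
  d/dx[-2] = 0
Adding these up, d/dx[F] = 0 becomes
  (6x) + (cos(y))·y' = 0,
so isolating y',
  dy/dx = -(6x)/(cos(y)) = -6x/cos(y)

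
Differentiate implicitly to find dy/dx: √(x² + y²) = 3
Take d/dx of both sides. Since y is implicitly a function of x, the chain rule attaches a y' = dy/dx factor whenever we differentiate through y.

Set F(x, y) = (left side) − (right side), so the curve is F = 0. Differentiating each term of F:
  d/dx[√(x^2 + y^2)] = (x + y·y')/√(x^2 + y^2)
  d/dx[-3] = 0

Collecting, the y'-free part is the partial derivative in x and the y' coefficient is the partial derivative in y:
  ∂F/∂x = x/√(x^2 + y^2)
  ∂F/∂y = y/√(x^2 + y^2)

so d/dx[F(x, y(x))] = ∂F/∂x + (∂F/∂y)·y' = 0. Rearranging,
  dy/dx = -(∂F/∂x)/(∂F/∂y) = -(x/√(x^2 + y^2))/(y/√(x^2 + y^2)) = -x/y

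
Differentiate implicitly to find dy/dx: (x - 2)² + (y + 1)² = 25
Apply d/dx to both sides, remembering that y depends on x. Each occurrence of y therefore brings in a y' = dy/dx via the chain rule.

With F(x, y) equal to the left-hand side minus the right, differentiate F term by term:
  d/dx[(x - 2)^2] = 2x - 4
  d/dx[(y + 1)^2] = 2·y'(y + 1)
  d/dx[-25] = 0
Adding these up, d/dx[F] = 0 becomes
  (2x - 4) + (2y + 2)·y' = 0,
so isolating y',
  dy/dx = -(2x - 4)/(2y + 2) = (2 - x)/(y + 1)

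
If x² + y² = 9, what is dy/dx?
Differentiate the relation implicitly: treat y = y(x) and apply the chain rule, so every y-derivative picks up a y' = dy/dx factor.

With everything moved to the left-hand side, differentiate term by term:
  d/dx[x^2] = 2x
  d/dx[y^2] = 2y·y'
  d/dx[-9] = 0

Separating the contributions that come from x directly and those that come through y:
  without y':      2x
  multiplying y':  2y

so (2x) + (2y)·y' = 0, and therefore
  dy/dx = -(2x)/(2y) = -x/y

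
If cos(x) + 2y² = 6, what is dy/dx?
Differentiate both sides with respect to x, treating y as y(x). By the chain rule, any term containing y contributes a factor of y' = dy/dx when we differentiate it.

Move every term to one side and write the relation as F(x, y) = 0. Term by term,
  d/dx[2y^2] = 4y·y'
  d/dx[cos(x)] = -sin(x)
  d/dx[-6] = 0

The pieces without y' make up ∂F/∂x and the coefficient of y' is ∂F/∂y:
  ∂F/∂x = -sin(x),
  ∂F/∂y = 4y.

Since d/dx[F] = ∂F/∂x + (∂F/∂y)·y' = 0, solve for y':
  (∂F/∂y)·y' = -∂F/∂x
  dy/dx = -(∂F/∂x)/(∂F/∂y) = -(-sin(x))/(4y) = sin(x)/(4y)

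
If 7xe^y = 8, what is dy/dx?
Apply d/dx to both sides, remembering that y depends on x. Each occurrence of y therefore brings in a y' = dy/dx via the chain rule.

With F(x, y) equal to the left-hand side minus the right, differentiate F term by term:
  d/dx[7x·e^(y)] = 7x·y'·e^(y) + 7e^(y)
  d/dx[-8] = 0
Adding these up, d/dx[F] = 0 becomes
  (7e^(y)) + (7x·e^(y))·y' = 0,
so isolating y',
  dy/dx = -(7e^(y))/(7x·e^(y)) = -1/x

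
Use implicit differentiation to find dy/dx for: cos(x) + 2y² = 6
Differentiate both sides with respect to x, treating y as y(x). By the chain rule, any term containing y contributes a factor of y' = dy/dx when we differentiate it.

Move every term to one side and write the relation as F(x, y) = 0. Term by term,
  d/dx[2y^2] = 4y·y'
  d/dx[cos(x)] = -sin(x)
  d/dx[-6] = 0

The pieces without y' make up ∂F/∂x and the coefficient of y' is ∂F/∂y:
  ∂F/∂x = -sin(x),
  ∂F/∂y = 4y.

Since d/dx[F] = ∂F/∂x + (∂F/∂y)·y' = 0, solve for y':
  (∂F/∂y)·y' = -∂F/∂x
  dy/dx = -(∂F/∂x)/(∂F/∂y) = -(-sin(x))/(4y) = sin(x)/(4y)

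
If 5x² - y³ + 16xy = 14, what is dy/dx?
Take d/dx of both sides. Since y is implicitly a function of x, the chain rule attaches a y' = dy/dx factor whenever we differentiate through y.

Set F(x, y) = (left side) − (right side), so the curve is F = 0. Differentiating each term of F:
  d/dx[5x^2] = 10x
  d/dx[16xy] = 16x·y' + 16y
  d/dx[-y^3] = -3y^2·y'
  d/dx[-14] = 0

Collecting, the y'-free part is the partial derivative in x and the y' coefficient is the partial derivative in y:
  ∂F/∂x = 10x + 16y
  ∂F/∂y = 16x - 3y^2

so d/dx[F(x, y(x))] = ∂F/∂x + (∂F/∂y)·y' = 0. Rearranging,
  dy/dx = -(∂F/∂x)/(∂F/∂y) = -(10x + 16y)/(16x - 3y^2) = 2(-5x - 8y)/(16x - 3y^2)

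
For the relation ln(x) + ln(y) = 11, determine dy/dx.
Take d/dx of both sides. Since y is implicitly a function of x, the chain rule attaches a y' = dy/dx factor whenever we differentiate through y.

Set F(x, y) = (left side) − (right side), so the curve is F = 0. Differentiating each term of F:
  d/dx[ln(x)] = 1/x
  d/dx[ln(y)] = y'/y
  d/dx[-11] = 0

Collecting, the y'-free part is the partial derivative in x and the y' coefficient is the partial derivative in y:
  ∂F/∂x = 1/x
  ∂F/∂y = 1/y

so d/dx[F(x, y(x))] = ∂F/∂x + (∂F/∂y)·y' = 0. Rearranging,
  dy/dx = -(∂F/∂x)/(∂F/∂y) = -(1/x)/(1/y) = -y/x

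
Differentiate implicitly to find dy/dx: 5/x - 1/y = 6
Take d/dx of both sides. Since y is implicitly a function of x, the chain rule attaches a y' = dy/dx factor whenever we differentiate through y.

Set F(x, y) = (left side) − (right side), so the curve is F = 0. Differentiating each term of F:
  d/dx[-1/y] = y'/y^2
  d/dx[5/x] = -5/x^2
  d/dx[-6] = 0

Collecting, the y'-free part is the partial derivative in x and the y' coefficient is the partial derivative in y:
  ∂F/∂x = -5/x^2
  ∂F/∂y = y^(-2)

so d/dx[F(x, y(x))] = ∂F/∂x + (∂F/∂y)·y' = 0. Rearranging,
  dy/dx = -(∂F/∂x)/(∂F/∂y) = -(-5/x^2)/(y^(-2)) = 5y^2/x^2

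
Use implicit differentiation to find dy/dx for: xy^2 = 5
Differentiate the relation implicitly: treat y = y(x) and apply the chain rule, so every y-derivative picks up a y' = dy/dx factor.

With everything moved to the left-hand side, differentiate term by term:
  d/dx[xy^2] = 2xy·y' + y^2
  d/dx[-5] = 0

Separating the contributions that come from x directly and those that come through y:
  without y':      y^2
  multiplying y':  2xy

so (y^2) + (2xy)·y' = 0, and therefore
  dy/dx = -(y^2)/(2xy) = -y/(2x)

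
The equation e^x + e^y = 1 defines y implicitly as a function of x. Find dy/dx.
Differentiate the relation implicitly: treat y = y(x) and apply the chain rule, so every y-derivative picks up a y' = dy/dx factor.

With everything moved to the left-hand side, differentiate term by term:
  d/dx[e^(x)] = e^(x)
  d/dx[e^(y)] = y'·e^(y)
  d/dx[-1] = 0

Separating the contributions that come from x directly and those that come through y:
  without y':      e^(x)
  multiplying y':  e^(y)

so (e^(x)) + (e^(y))·y' = 0, and therefore
  dy/dx = -(e^(x))/(e^(y)) = -e^(x - y)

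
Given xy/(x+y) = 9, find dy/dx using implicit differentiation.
Differentiate both sides with respect to x, treating y as y(x). By the chain rule, any term containing y contributes a factor of y' = dy/dx when we differentiate it.

Move every term to one side and write the relation as F(x, y) = 0. Term by term,
  d/dx[xy/(x + y)] = xy(-y' - 1)/(x + y)^2 + x·y'/(x + y) + y/(x + y)
  d/dx[-9] = 0

The pieces without y' make up ∂F/∂x and the coefficient of y' is ∂F/∂y:
  ∂F/∂x = -xy/(x + y)^2 + y/(x + y),
  ∂F/∂y = -xy/(x + y)^2 + x/(x + y).

Since d/dx[F] = ∂F/∂x + (∂F/∂y)·y' = 0, solve for y':
  (∂F/∂y)·y' = -∂F/∂x
  dy/dx = -(∂F/∂x)/(∂F/∂y) = -(-xy/(x + y)^2 + y/(x + y))/(-xy/(x + y)^2 + x/(x + y))
        = -(y^2/(x + y)^2)/(x^2/(x + y)^2) = -y^2/x^2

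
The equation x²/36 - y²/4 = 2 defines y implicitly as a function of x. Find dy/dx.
Differentiate the relation implicitly: treat y = y(x) and apply the chain rule, so every y-derivative picks up a y' = dy/dx factor.

With everything moved to the left-hand side, differentiate term by term:
  d/dx[x^2/36] = x/18
  d/dx[-y^2/4] = -y·y'/2
  d/dx[-2] = 0

Separating the contributions that come from x directly and those that come through y:
  without y':      x/18
  multiplying y':  -y/2

so (x/18) + (-y/2)·y' = 0, and therefore
  dy/dx = -(x/18)/(-y/2) = x/(9y)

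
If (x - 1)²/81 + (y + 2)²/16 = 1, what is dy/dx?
Take d/dx of both sides. Since y is implicitly a function of x, the chain rule attaches a y' = dy/dx factor whenever we differentiate through y.

Set F(x, y) = (left side) − (right side), so the curve is F = 0. Differentiating each term of F:
  d/dx[(x - 1)^2/81] = 2x/81 - 2/81
  d/dx[(y + 2)^2/16] = y'(y + 2)/8
  d/dx[-1] = 0

Collecting, the y'-free part is the partial derivative in x and the y' coefficient is the partial derivative in y:
  ∂F/∂x = 2x/81 - 2/81
  ∂F/∂y = y/8 + 1/4

so d/dx[F(x, y(x))] = ∂F/∂x + (∂F/∂y)·y' = 0. Rearranging,
  dy/dx = -(∂F/∂x)/(∂F/∂y) = -(2x/81 - 2/81)/(y/8 + 1/4)
        = -(2(x - 1)/81)/((y + 2)/8) = 16(1 - x)/(81(y + 2))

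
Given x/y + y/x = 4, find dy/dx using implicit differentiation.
Take d/dx of both sides. Since y is implicitly a function of x, the chain rule attaches a y' = dy/dx factor whenever we differentiate through y.

Set F(x, y) = (left side) − (right side), so the curve is F = 0. Differentiating each term of F:
  d/dx[x/y] = -x·y'/y^2 + 1/y
  d/dx[y/x] = y'/x - y/x^2
  d/dx[-4] = 0

Collecting, the y'-free part is the partial derivative in x and the y' coefficient is the partial derivative in y:
  ∂F/∂x = 1/y - y/x^2
  ∂F/∂y = -x/y^2 + 1/x

so d/dx[F(x, y(x))] = ∂F/∂x + (∂F/∂y)·y' = 0. Rearranging,
  dy/dx = -(∂F/∂x)/(∂F/∂y) = -(1/y - y/x^2)/(-x/y^2 + 1/x)
        = -((x - y)(x + y)/(x^2y))/(-(x - y)(x + y)/(xy^2)) = y/x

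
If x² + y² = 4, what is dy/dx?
Differentiate the relation implicitly: treat y = y(x) and apply the chain rule, so every y-derivative picks up a y' = dy/dx factor.

With everything moved to the left-hand side, differentiate term by term:
  d/dx[x^2] = 2x
  d/dx[y^2] = 2y·y'
  d/dx[-4] = 0

Separating the contributions that come from x directly and those that come through y:
  without y':      2x
  multiplying y':  2y

so (2x) + (2y)·y' = 0, and therefore
  dy/dx = -(2x)/(2y) = -x/y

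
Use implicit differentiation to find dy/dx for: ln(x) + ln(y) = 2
Take d/dx of both sides. Since y is implicitly a function of x, the chain rule attaches a y' = dy/dx factor whenever we differentiate through y.

Set F(x, y) = (left side) − (right side), so the curve is F = 0. Differentiating each term of F:
  d/dx[ln(x)] = 1/x
  d/dx[ln(y)] = y'/y
  d/dx[-2] = 0

Collecting, the y'-free part is the partial derivative in x and the y' coefficient is the partial derivative in y:
  ∂F/∂x = 1/x
  ∂F/∂y = 1/y

so d/dx[F(x, y(x))] = ∂F/∂x + (∂F/∂y)·y' = 0. Rearranging,
  dy/dx = -(∂F/∂x)/(∂F/∂y) = -(1/x)/(1/y) = -y/x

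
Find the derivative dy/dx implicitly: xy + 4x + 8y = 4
Apply d/dx to both sides, remembering that y depends on x. Each occurrence of y therefore brings in a y' = dy/dx via the chain rule.

With F(x, y) equal to the left-hand side minus the right, differentiate F term by term:
  d/dx[xy] = x·y' + y
  d/dx[4x] = 4
  d/dx[8y] = 8·y'
  d/dx[-4] = 0
Adding these up, d/dx[F] = 0 becomes
  (y + 4) + (x + 8)·y' = 0,
so isolating y',
  dy/dx = -(y + 4)/(x + 8) = (-y - 4)/(x + 8)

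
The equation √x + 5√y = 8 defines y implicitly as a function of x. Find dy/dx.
Take d/dx of both sides. Since y is implicitly a function of x, the chain rule attaches a y' = dy/dx factor whenever we differentiate through y.

Set F(x, y) = (left side) − (right side), so the curve is F = 0. Differentiating each term of F:
  d/dx[√(x)] = 1/(2√(x))
  d/dx[5√(y)] = 5·y'/(2√(y))
  d/dx[-8] = 0

Collecting, the y'-free part is the partial derivative in x and the y' coefficient is the partial derivative in y:
  ∂F/∂x = 1/(2√(x))
  ∂F/∂y = 5/(2√(y))

so d/dx[F(x, y(x))] = ∂F/∂x + (∂F/∂y)·y' = 0. Rearranging,
  dy/dx = -(∂F/∂x)/(∂F/∂y) = -(1/(2√(x)))/(5/(2√(y))) = -√(y)/(5√(x))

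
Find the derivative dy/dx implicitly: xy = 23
Take d/dx of both sides. Since y is implicitly a function of x, the chain rule attaches a y' = dy/dx factor whenever we differentiate through y.

Set F(x, y) = (left side) − (right side), so the curve is F = 0. Differentiating each term of F:
  d/dx[xy] = x·y' + y
  d/dx[-23] = 0

Collecting, the y'-free part is the partial derivative in x and the y' coefficient is the partial derivative in y:
  ∂F/∂x = y
  ∂F/∂y = x

so d/dx[F(x, y(x))] = ∂F/∂x + (∂F/∂y)·y' = 0. Rearranging,
  dy/dx = -(∂F/∂x)/(∂F/∂y) = -(y)/(x) = -y/x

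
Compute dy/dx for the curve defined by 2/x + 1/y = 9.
Apply d/dx to both sides, remembering that y depends on x. Each occurrence of y therefore brings in a y' = dy/dx via the chain rule.

With F(x, y) equal to the left-hand side minus the right, differentiate F term by term:
  d/dx[1/y] = -y'/y^2
  d/dx[2/x] = -2/x^2
  d/dx[-9] = 0
Adding these up, d/dx[F] = 0 becomes
  (-2/x^2) + (-1/y^2)·y' = 0,
so isolating y',
  dy/dx = -(-2/x^2)/(-1/y^2) = -2y^2/x^2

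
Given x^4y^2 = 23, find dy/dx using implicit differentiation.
Differentiate the relation implicitly: treat y = y(x) and apply the chain rule, so every y-derivative picks up a y' = dy/dx factor.

With everything moved to the left-hand side, differentiate term by term:
  d/dx[x^4y^2] = 2x^4y·y' + 4x^3y^2
  d/dx[-23] = 0

Separating the contributions that come from x directly and those that come through y:
  without y':      4x^3y^2
  multiplying y':  2x^4y

so (4x^3y^2) + (2x^4y)·y' = 0, and therefore
  dy/dx = -(4x^3y^2)/(2x^4y) = -2y/x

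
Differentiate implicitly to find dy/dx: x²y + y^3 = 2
Differentiate the relation implicitly: treat y = y(x) and apply the chain rule, so every y-derivative picks up a y' = dy/dx factor.

With everything moved to the left-hand side, differentiate term by term:
  d/dx[x^2y] = x^2·y' + 2xy
  d/dx[y^3] = 3y^2·y'
  d/dx[-2] = 0

Separating the contributions that come from x directly and those that come through y:
  without y':      2xy
  multiplying y':  x^2 + 3y^2

so (2xy) + (x^2 + 3y^2)·y' = 0, and therefore
  dy/dx = -(2xy)/(x^2 + 3y^2) = -2xy/(x^2 + 3y^2)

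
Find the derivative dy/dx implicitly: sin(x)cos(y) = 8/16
Differentiate the relation implicitly: treat y = y(x) and apply the chain rule, so every y-derivative picks up a y' = dy/dx factor.

With everything moved to the left-hand side, differentiate term by term:
  d/dx[sin(x)·cos(y)] = -y'·sin(x)·sin(y) + cos(x)·cos(y)
  d/dx[-1/2] = 0

Separating the contributions that come from x directly and those that come through y:
  without y':      cos(x)·cos(y)
  multiplying y':  -sin(x)·sin(y)

so (cos(x)·cos(y)) + (-sin(x)·sin(y))·y' = 0, and therefore
  dy/dx = -(cos(x)·cos(y))/(-sin(x)·sin(y)) = 1/(tan(x)·tan(y))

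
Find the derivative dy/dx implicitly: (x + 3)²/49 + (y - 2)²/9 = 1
Take d/dx of both sides. Since y is implicitly a function of x, the chain rule attaches a y' = dy/dx factor whenever we differentiate through y.

Set F(x, y) = (left side) − (right side), so the curve is F = 0. Differentiating each term of F:
  d/dx[(x + 3)^2/49] = 2x/49 + 6/49
  d/dx[(y - 2)^2/9] = 2·y'(y - 2)/9
  d/dx[-1] = 0

Collecting, the y'-free part is the partial derivative in x and the y' coefficient is the partial derivative in y:
  ∂F/∂x = 2x/49 + 6/49
  ∂F/∂y = 2y/9 - 4/9

so d/dx[F(x, y(x))] = ∂F/∂x + (∂F/∂y)·y' = 0. Rearranging,
  dy/dx = -(∂F/∂x)/(∂F/∂y) = -(2x/49 + 6/49)/(2y/9 - 4/9)
        = -(2(x + 3)/49)/(2(y - 2)/9) = 9(-x - 3)/(49(y - 2))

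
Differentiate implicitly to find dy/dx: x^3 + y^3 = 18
Apply d/dx to both sides, remembering that y depends on x. Each occurrence of y therefore brings in a y' = dy/dx via the chain rule.

With F(x, y) equal to the left-hand side minus the right, differentiate F term by term:
  d/dx[x^3] = 3x^2
  d/dx[y^3] = 3y^2·y'
  d/dx[-18] = 0
Adding these up, d/dx[F] = 0 becomes
  (3x^2) + (3y^2)·y' = 0,
so isolating y',
  dy/dx = -(3x^2)/(3y^2) = -x^2/y^2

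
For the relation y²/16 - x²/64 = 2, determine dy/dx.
Differentiate both sides with respect to x, treating y as y(x). By the chain rule, any term containing y contributes a factor of y' = dy/dx when we differentiate it.

Move every term to one side and write the relation as F(x, y) = 0. Term by term,
  d/dx[-x^2/64] = -x/32
  d/dx[y^2/16] = y·y'/8
  d/dx[-2] = 0

The pieces without y' make up ∂F/∂x and the coefficient of y' is ∂F/∂y:
  ∂F/∂x = -x/32,
  ∂F/∂y = y/8.

Since d/dx[F] = ∂F/∂x + (∂F/∂y)·y' = 0, solve for y':
  (∂F/∂y)·y' = -∂F/∂x
  dy/dx = -(∂F/∂x)/(∂F/∂y) = -(-x/32)/(y/8) = x/(4y)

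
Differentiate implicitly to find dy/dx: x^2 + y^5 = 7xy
Take d/dx of both sides. Since y is implicitly a function of x, the chain rule attaches a y' = dy/dx factor whenever we differentiate through y.

Set F(x, y) = (left side) − (right side), so the curve is F = 0. Differentiating each term of F:
  d/dx[x^2] = 2x
  d/dx[-7xy] = -7x·y' - 7y
  d/dx[y^5] = 5y^4·y'

Collecting, the y'-free part is the partial derivative in x and the y' coefficient is the partial derivative in y:
  ∂F/∂x = 2x - 7y
  ∂F/∂y = -7x + 5y^4

so d/dx[F(x, y(x))] = ∂F/∂x + (∂F/∂y)·y' = 0. Rearranging,
  dy/dx = -(∂F/∂x)/(∂F/∂y) = -(2x - 7y)/(-7x + 5y^4) = (2x - 7y)/(7x - 5y^4)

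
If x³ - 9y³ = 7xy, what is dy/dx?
Differentiate the relation implicitly: treat y = y(x) and apply the chain rule, so every y-derivative picks up a y' = dy/dx factor.

With everything moved to the left-hand side, differentiate term by term:
  d/dx[x^3] = 3x^2
  d/dx[-7xy] = -7x·y' - 7y
  d/dx[-9y^3] = -27y^2·y'

Separating the contributions that come from x directly and those that come through y:
  without y':      3x^2 - 7y
  multiplying y':  -7x - 27y^2

so (3x^2 - 7y) + (-7x - 27y^2)·y' = 0, and therefore
  dy/dx = -(3x^2 - 7y)/(-7x - 27y^2) = (3x^2 - 7y)/(7x + 27y^2)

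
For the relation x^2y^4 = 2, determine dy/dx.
Differentiate the relation implicitly: treat y = y(x) and apply the chain rule, so every y-derivative picks up a y' = dy/dx factor.

With everything moved to the left-hand side, differentiate term by term:
  d/dx[x^2y^4] = 4x^2y^3·y' + 2xy^4
  d/dx[-2] = 0

Separating the contributions that come from x directly and those that come through y:
  without y':      2xy^4
  multiplying y':  4x^2y^3

so (2xy^4) + (4x^2y^3)·y' = 0, and therefore
  dy/dx = -(2xy^4)/(4x^2y^3) = -y/(2x)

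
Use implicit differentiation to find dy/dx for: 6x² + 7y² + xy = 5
Apply d/dx to both sides, remembering that y depends on x. Each occurrence of y therefore brings in a y' = dy/dx via the chain rule.

With F(x, y) equal to the left-hand side minus the right, differentiate F term by term:
  d/dx[6x^2] = 12x
  d/dx[xy] = x·y' + y
  d/dx[7y^2] = 14y·y'
  d/dx[-5] = 0
Adding these up, d/dx[F] = 0 becomes
  (12x + y) + (x + 14y)·y' = 0,
so isolating y',
  dy/dx = -(12x + y)/(x + 14y) = (-12x - y)/(x + 14y)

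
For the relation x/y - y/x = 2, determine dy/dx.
Differentiate both sides with respect to x, treating y as y(x). By the chain rule, any term containing y contributes a factor of y' = dy/dx when we differentiate it.

Move every term to one side and write the relation as F(x, y) = 0. Term by term,
  d/dx[x/y] = -x·y'/y^2 + 1/y
  d/dx[-y/x] = -y'/x + y/x^2
  d/dx[-2] = 0

The pieces without y' make up ∂F/∂x and the coefficient of y' is ∂F/∂y:
  ∂F/∂x = 1/y + y/x^2,
  ∂F/∂y = -x/y^2 - 1/x.

Since d/dx[F] = ∂F/∂x + (∂F/∂y)·y' = 0, solve for y':
  (∂F/∂y)·y' = -∂F/∂x
  dy/dx = -(∂F/∂x)/(∂F/∂y) = -(1/y + y/x^2)/(-x/y^2 - 1/x)
        = -((x^2 + y^2)/(x^2y))/(-(x^2 + y^2)/(xy^2)) = y/x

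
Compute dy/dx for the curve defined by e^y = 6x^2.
Apply d/dx to both sides, remembering that y depends on x. Each occurrence of y therefore brings in a y' = dy/dx via the chain rule.

With F(x, y) equal to the left-hand side minus the right, differentiate F term by term:
  d/dx[-6x^2] = -12x
  d/dx[e^(y)] = y'·e^(y)
Adding these up, d/dx[F] = 0 becomes
  (-12x) + (e^(y))·y' = 0,
so isolating y',
  dy/dx = -(-12x)/(e^(y)) = 12x·e^(-y)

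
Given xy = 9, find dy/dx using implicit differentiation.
Apply d/dx to both sides, remembering that y depends on x. Each occurrence of y therefore brings in a y' = dy/dx via the chain rule.

With F(x, y) equal to the left-hand side minus the right, differentiate F term by term:
  d/dx[xy] = x·y' + y
  d/dx[-9] = 0
Adding these up, d/dx[F] = 0 becomes
  (y) + (x)·y' = 0,
so isolating y',
  dy/dx = -(y)/(x) = -y/x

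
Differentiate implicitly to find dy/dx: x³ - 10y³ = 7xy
Differentiate the relation implicitly: treat y = y(x) and apply the chain rule, so every y-derivative picks up a y' = dy/dx factor.

With everything moved to the left-hand side, differentiate term by term:
  d/dx[x^3] = 3x^2
  d/dx[-7xy] = -7x·y' - 7y
  d/dx[-10y^3] = -30y^2·y'

Separating the contributions that come from x directly and those that come through y:
  without y':      3x^2 - 7y
  multiplying y':  -7x - 30y^2

so (3x^2 - 7y) + (-7x - 30y^2)·y' = 0, and therefore
  dy/dx = -(3x^2 - 7y)/(-7x - 30y^2) = (3x^2 - 7y)/(7x + 30y^2)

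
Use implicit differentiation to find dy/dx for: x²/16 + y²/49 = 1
Take d/dx of both sides. Since y is implicitly a function of x, the chain rule attaches a y' = dy/dx factor whenever we differentiate through y.

Set F(x, y) = (left side) − (right side), so the curve is F = 0. Differentiating each term of F:
  d/dx[x^2/16] = x/8
  d/dx[y^2/49] = 2y·y'/49
  d/dx[-1] = 0

Collecting, the y'-free part is the partial derivative in x and the y' coefficient is the partial derivative in y:
  ∂F/∂x = x/8
  ∂F/∂y = 2y/49

so d/dx[F(x, y(x))] = ∂F/∂x + (∂F/∂y)·y' = 0. Rearranging,
  dy/dx = -(∂F/∂x)/(∂F/∂y) = -(x/8)/(2y/49) = -49x/(16y)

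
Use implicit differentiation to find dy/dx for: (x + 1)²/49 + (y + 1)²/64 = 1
Differentiate the relation implicitly: treat y = y(x) and apply the chain rule, so every y-derivative picks up a y' = dy/dx factor.

With everything moved to the left-hand side, differentiate term by term:
  d/dx[(x + 1)^2/49] = 2x/49 + 2/49
  d/dx[(y + 1)^2/64] = y'(y + 1)/32
  d/dx[-1] = 0

Separating the contributions that come from x directly and those that come through y:
  without y':      2x/49 + 2/49
  multiplying y':  y/32 + 1/32

so (2x/49 + 2/49) + (y/32 + 1/32)·y' = 0, and therefore
  dy/dx = -(2x/49 + 2/49)/(y/32 + 1/32)
        = -(2(x + 1)/49)/((y + 1)/32) = 64(-x - 1)/(49(y + 1))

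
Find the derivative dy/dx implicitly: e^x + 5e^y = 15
Differentiate the relation implicitly: treat y = y(x) and apply the chain rule, so every y-derivative picks up a y' = dy/dx factor.

With everything moved to the left-hand side, differentiate term by term:
  d/dx[e^(x)] = e^(x)
  d/dx[5e^(y)] = 5·y'·e^(y)
  d/dx[-15] = 0

Separating the contributions that come from x directly and those that come through y:
  without y':      e^(x)
  multiplying y':  5e^(y)

so (e^(x)) + (5e^(y))·y' = 0, and therefore
  dy/dx = -(e^(x))/(5e^(y)) = -e^(x - y)/5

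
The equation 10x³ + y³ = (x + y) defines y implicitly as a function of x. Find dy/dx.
Differentiate the relation implicitly: treat y = y(x) and apply the chain rule, so every y-derivative picks up a y' = dy/dx factor.

With everything moved to the left-hand side, differentiate term by term:
  d/dx[10x^3] = 30x^2
  d/dx[-x] = -1
  d/dx[y^3] = 3y^2·y'
  d/dx[-y] = -y'

Separating the contributions that come from x directly and those that come through y:
  without y':      30x^2 - 1
  multiplying y':  3y^2 - 1

so (30x^2 - 1) + (3y^2 - 1)·y' = 0, and therefore
  dy/dx = -(30x^2 - 1)/(3y^2 - 1) = (1 - 30x^2)/(3y^2 - 1)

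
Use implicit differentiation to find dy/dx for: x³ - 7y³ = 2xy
Take d/dx of both sides. Since y is implicitly a function of x, the chain rule attaches a y' = dy/dx factor whenever we differentiate through y.

Set F(x, y) = (left side) − (right side), so the curve is F = 0. Differentiating each term of F:
  d/dx[x^3] = 3x^2
  d/dx[-2xy] = -2x·y' - 2y
  d/dx[-7y^3] = -21y^2·y'

Collecting, the y'-free part is the partial derivative in x and the y' coefficient is the partial derivative in y:
  ∂F/∂x = 3x^2 - 2y
  ∂F/∂y = -2x - 21y^2

so d/dx[F(x, y(x))] = ∂F/∂x + (∂F/∂y)·y' = 0. Rearranging,
  dy/dx = -(∂F/∂x)/(∂F/∂y) = -(3x^2 - 2y)/(-2x - 21y^2) = (3x^2 - 2y)/(2x + 21y^2)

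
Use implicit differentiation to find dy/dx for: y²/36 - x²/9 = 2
Take d/dx of both sides. Since y is implicitly a function of x, the chain rule attaches a y' = dy/dx factor whenever we differentiate through y.

Set F(x, y) = (left side) − (right side), so the curve is F = 0. Differentiating each term of F:
  d/dx[-x^2/9] = -2x/9
  d/dx[y^2/36] = y·y'/18
  d/dx[-2] = 0

Collecting, the y'-free part is the partial derivative in x and the y' coefficient is the partial derivative in y:
  ∂F/∂x = -2x/9
  ∂F/∂y = y/18

so d/dx[F(x, y(x))] = ∂F/∂x + (∂F/∂y)·y' = 0. Rearranging,
  dy/dx = -(∂F/∂x)/(∂F/∂y) = -(-2x/9)/(y/18) = 4x/y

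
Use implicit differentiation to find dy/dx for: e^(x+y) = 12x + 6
Take d/dx of both sides. Since y is implicitly a function of x, the chain rule attaches a y' = dy/dx factor whenever we differentiate through y.

Set F(x, y) = (left side) − (right side), so the curve is F = 0. Differentiating each term of F:
  d/dx[-12x] = -12
  d/dx[e^(x + y)] = (y' + 1)·e^(x + y)
  d/dx[-6] = 0

Collecting, the y'-free part is the partial derivative in x and the y' coefficient is the partial derivative in y:
  ∂F/∂x = e^(x + y) - 12
  ∂F/∂y = e^(x + y)

so d/dx[F(x, y(x))] = ∂F/∂x + (∂F/∂y)·y' = 0. Rearranging,
  dy/dx = -(∂F/∂x)/(∂F/∂y) = -(e^(x + y) - 12)/(e^(x + y)) = 12e^(-x - y) - 1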